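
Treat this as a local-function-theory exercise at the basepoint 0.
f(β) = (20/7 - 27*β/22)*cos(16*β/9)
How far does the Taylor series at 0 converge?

The factor cos(16*β/9) is entire and contributes no finite singular point.
The polynomial part has no poles.
No finite singular points: the Taylor series at 0 converges everywhere.

The radius of convergence is infinite.


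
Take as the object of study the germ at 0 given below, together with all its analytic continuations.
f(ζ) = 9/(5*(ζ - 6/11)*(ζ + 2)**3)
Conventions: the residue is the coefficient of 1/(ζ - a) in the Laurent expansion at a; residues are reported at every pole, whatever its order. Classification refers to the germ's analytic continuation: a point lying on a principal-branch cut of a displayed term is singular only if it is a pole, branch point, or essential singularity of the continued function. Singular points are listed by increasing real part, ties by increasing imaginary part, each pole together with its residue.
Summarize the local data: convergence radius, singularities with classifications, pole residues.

Radius of convergence at 0: 6/11.
At -2: a pole of order 3; residue -11979/109760.
At 6/11: a pole of order 1; residue 11979/109760.

Denominator factor (ζ + 2)^3: pole of order 3 at -2, modulus 2.
Denominator factor (ζ - 6/11): pole of order 1 at 6/11, modulus 6/11.
The radius of convergence is the smallest modulus among the singular points: 6/11.
At the order-3 pole -2 set g(ζ) = (ζ - (-2))^3*f(ζ) = 9/(5*(ζ - 6/11)).
Order-3 pole: residue = g''(a)/2; g''(-2) = -11979/54880, so the residue is -11979/109760.
At the order-1 pole 6/11 set g(ζ) = (ζ - (6/11))*f(ζ) = 9/(5*(ζ + 2)**3).
Simple pole: residue = g(a) at a = 6/11, which is 11979/109760.
List the singular points by increasing real part (a conjugate pair: the negative imaginary part first).


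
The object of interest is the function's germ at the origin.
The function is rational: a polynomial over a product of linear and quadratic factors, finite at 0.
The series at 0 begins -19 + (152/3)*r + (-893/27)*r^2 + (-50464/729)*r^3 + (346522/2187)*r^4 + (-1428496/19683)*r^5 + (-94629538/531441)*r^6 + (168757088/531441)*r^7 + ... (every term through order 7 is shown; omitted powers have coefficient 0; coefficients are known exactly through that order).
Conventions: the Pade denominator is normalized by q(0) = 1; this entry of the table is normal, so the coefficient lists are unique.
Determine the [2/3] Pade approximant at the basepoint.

Taylor coefficients needed (read off): a_0 = -19, a_1 = 152/3, a_2 = -893/27, a_3 = -50464/729, a_4 = 346522/2187, a_5 = -1428496/19683.
Write the denominator as Q(r) = 1 + q1*r + q2*r^2 + q3*r^3. Requiring Q*f - P = O(r^6) with deg P <= 2 kills the coefficients of r^3..r^5 in Q*f:
  r^3: a_3 + q1*a_2 + q2*a_1 + q3*a_0 = 0, i.e. -50464/729 + (-893/27)*q1 + (152/3)*q2 + (-19)*q3 = 0.
  r^4: a_4 + q1*a_3 + q2*a_2 + q3*a_1 = 0, i.e. 346522/2187 + (-50464/729)*q1 + (-893/27)*q2 + (152/3)*q3 = 0.
  r^5: a_5 + q1*a_4 + q2*a_3 + q3*a_2 = 0, i.e. -1428496/19683 + (346522/2187)*q1 + (-50464/729)*q2 + (-893/27)*q3 = 0.
Solving this linear system: q1 = 683296/2419665, q2 = 15068594/21776985, q3 = -269261104/117595719.
The numerator is Q*f truncated at degree 2: P0 = a_0 = -19; P1 = a_1 + q1*a_0 = 36537912/806555; P2 = a_2 + q1*a_1 + q2*a_0 = -5147955/161311.

The Pade approximant has numerator coefficients [-19, 36537912/806555, -5147955/161311]; denominator coefficients [1, 683296/2419665, 15068594/21776985, -269261104/117595719].


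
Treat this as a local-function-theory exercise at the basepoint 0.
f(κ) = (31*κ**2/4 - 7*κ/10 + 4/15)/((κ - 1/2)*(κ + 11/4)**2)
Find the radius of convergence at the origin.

Denominator factor (κ - 1/2): pole of order 1 at 1/2, modulus 1/2.
Denominator factor (κ + 11/4)^2: pole of order 2 at -11/4, modulus 11/4.
The radius of convergence is the smallest modulus among the singular points: 1/2.

The radius of convergence is 1/2.


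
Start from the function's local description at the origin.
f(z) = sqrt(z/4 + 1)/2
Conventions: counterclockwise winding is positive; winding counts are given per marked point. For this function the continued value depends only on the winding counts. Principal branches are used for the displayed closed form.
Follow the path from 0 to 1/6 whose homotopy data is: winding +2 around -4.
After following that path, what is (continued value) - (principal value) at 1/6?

The rational part is single-valued and drops out of the difference; each branch term changes only by its own monodromy.
(1/2)*sqrt(1 - z/(-4)): winding +2 is even, the square root returns to the same sheet, contribution 0.
Summing the contributions at z = 1/6 gives 0.

Continued minus principal equals 0.


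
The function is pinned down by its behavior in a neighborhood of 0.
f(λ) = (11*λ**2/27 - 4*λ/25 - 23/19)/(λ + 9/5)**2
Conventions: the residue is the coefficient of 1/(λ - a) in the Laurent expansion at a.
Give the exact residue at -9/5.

The residue is -122/75.

At the order-2 pole -9/5 set g(λ) = (λ - (-9/5))^2*f(λ) = 11*λ**2/27 - 4*λ/25 - 23/19.
Order-2 pole: residue = g'(a); g'(-9/5) = -122/75, so the residue is -122/75.


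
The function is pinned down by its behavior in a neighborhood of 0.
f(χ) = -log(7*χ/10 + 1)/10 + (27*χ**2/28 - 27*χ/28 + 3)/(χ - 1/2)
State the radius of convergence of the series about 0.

Denominator factor (χ - 1/2): pole of order 1 at 1/2, modulus 1/2.
Branch term (-1/10)*log(1 - χ/(-10/7)): its argument vanishes at χ = -10/7, a logarithmic branch point, modulus 10/7.
The radius of convergence is the smallest modulus among the singular points: 1/2.

The radius of convergence is 1/2.


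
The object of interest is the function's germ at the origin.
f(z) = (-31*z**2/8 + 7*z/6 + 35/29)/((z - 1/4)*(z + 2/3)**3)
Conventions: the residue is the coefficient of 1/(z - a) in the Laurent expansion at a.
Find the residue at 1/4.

The residue is 125919/77198.

At the order-1 pole 1/4 set g(z) = (z - (1/4))*f(z) = (-31*z**2/8 + 7*z/6 + 35/29)/(z + 2/3)**3.
Simple pole: residue = g(a) at a = 1/4, which is 125919/77198.


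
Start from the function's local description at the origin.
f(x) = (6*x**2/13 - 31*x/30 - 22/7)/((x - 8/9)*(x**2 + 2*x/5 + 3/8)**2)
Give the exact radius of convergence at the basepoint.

The radius of convergence is (1/4)*sqrt(6).

Denominator factor (x**2 + 2*x/5 + 3/8)^2: discriminant -67/50, complex-conjugate roots (-1/5) + ((1/20)*sqrt(134))*i and (-1/5) - ((1/20)*sqrt(134))*i; poles of order 2, moduli (1/4)*sqrt(6) and (1/4)*sqrt(6).
Denominator factor (x - 8/9): pole of order 1 at 8/9, modulus 8/9.
The radius of convergence is the smallest modulus among the singular points: (1/4)*sqrt(6).


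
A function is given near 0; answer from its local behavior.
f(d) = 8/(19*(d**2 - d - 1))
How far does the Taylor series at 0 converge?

Denominator factor (d**2 - d - 1): discriminant 5, real irrational roots 1/2 + (1/2)*sqrt(5) and 1/2 - (1/2)*sqrt(5); poles of order 1, moduli 1/2 + (1/2)*sqrt(5) and -1/2 + (1/2)*sqrt(5).
The radius of convergence is the smallest modulus among the singular points: -1/2 + (1/2)*sqrt(5).

The radius of convergence is -1/2 + (1/2)*sqrt(5).


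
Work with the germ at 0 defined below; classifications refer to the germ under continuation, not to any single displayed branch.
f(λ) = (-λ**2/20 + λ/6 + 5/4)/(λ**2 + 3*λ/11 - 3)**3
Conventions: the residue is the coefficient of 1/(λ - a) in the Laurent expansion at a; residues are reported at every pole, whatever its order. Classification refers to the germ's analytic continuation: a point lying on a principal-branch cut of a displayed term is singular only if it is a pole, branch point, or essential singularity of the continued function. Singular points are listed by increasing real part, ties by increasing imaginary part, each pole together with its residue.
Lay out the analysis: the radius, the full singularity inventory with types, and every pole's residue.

Radius of convergence at 0: -3/22 + (1/22)*sqrt(1461).
At -3/22 - (1/22)*sqrt(1461): a pole of order 3; residue -(8224249/20790234540)*sqrt(1461).
At -3/22 + (1/22)*sqrt(1461): a pole of order 3; residue (8224249/20790234540)*sqrt(1461).


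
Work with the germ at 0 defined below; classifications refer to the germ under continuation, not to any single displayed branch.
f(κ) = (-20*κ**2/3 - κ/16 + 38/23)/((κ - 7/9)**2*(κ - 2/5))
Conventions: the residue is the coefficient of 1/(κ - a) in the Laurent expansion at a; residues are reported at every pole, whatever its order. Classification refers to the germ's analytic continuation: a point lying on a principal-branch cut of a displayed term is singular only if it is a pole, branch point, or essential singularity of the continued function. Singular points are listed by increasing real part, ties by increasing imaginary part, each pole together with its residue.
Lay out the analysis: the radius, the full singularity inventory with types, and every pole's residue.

Radius of convergence at 0: 2/5.
At 2/5: a pole of order 1; residue 12285/3128.
At 7/9: a pole of order 2; residue -99415/9384.

Denominator factor (κ - 2/5): pole of order 1 at 2/5, modulus 2/5.
Denominator factor (κ - 7/9)^2: pole of order 2 at 7/9, modulus 7/9.
The radius of convergence is the smallest modulus among the singular points: 2/5.
At the order-1 pole 2/5 set g(κ) = (κ - (2/5))*f(κ) = (-20*κ**2/3 - κ/16 + 38/23)/(κ - 7/9)**2.
Simple pole: residue = g(a) at a = 2/5, which is 12285/3128.
At the order-2 pole 7/9 set g(κ) = (κ - (7/9))^2*f(κ) = (-20*κ**2/3 - κ/16 + 38/23)/(κ - 2/5).
Order-2 pole: residue = g'(a); g'(7/9) = -99415/9384, so the residue is -99415/9384.
List the singular points by increasing real part (a conjugate pair: the negative imaginary part first).


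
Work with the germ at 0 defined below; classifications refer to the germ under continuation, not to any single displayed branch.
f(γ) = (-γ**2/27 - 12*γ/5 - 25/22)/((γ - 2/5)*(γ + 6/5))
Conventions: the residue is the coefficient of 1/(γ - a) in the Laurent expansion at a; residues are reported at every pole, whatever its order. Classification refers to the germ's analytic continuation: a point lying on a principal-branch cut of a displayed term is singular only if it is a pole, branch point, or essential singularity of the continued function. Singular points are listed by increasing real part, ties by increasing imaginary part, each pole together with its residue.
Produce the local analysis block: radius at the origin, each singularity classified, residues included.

Radius of convergence at 0: 2/5.
At -6/5: a pole of order 1; residue -2789/2640.
At 2/5: a pole of order 1; residue -31219/23760.

Denominator factor (γ + 6/5): pole of order 1 at -6/5, modulus 6/5.
Denominator factor (γ - 2/5): pole of order 1 at 2/5, modulus 2/5.
The radius of convergence is the smallest modulus among the singular points: 2/5.
At the order-1 pole -6/5 set g(γ) = (γ - (-6/5))*f(γ) = (-γ**2/27 - 12*γ/5 - 25/22)/(γ - 2/5).
Simple pole: residue = g(a) at a = -6/5, which is -2789/2640.
At the order-1 pole 2/5 set g(γ) = (γ - (2/5))*f(γ) = (-γ**2/27 - 12*γ/5 - 25/22)/(γ + 6/5).
Simple pole: residue = g(a) at a = 2/5, which is -31219/23760.
List the singular points by increasing real part (a conjugate pair: the negative imaginary part first).


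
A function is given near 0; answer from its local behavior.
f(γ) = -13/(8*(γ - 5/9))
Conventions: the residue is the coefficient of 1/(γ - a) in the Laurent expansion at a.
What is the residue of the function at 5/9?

At the order-1 pole 5/9 set g(γ) = (γ - (5/9))*f(γ) = -13/8.
Simple pole: residue = g(a) at a = 5/9, which is -13/8.

The residue is -13/8.


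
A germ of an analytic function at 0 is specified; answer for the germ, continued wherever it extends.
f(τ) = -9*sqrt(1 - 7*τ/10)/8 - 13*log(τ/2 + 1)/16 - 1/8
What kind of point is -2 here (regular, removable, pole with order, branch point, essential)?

The point is a logarithmic branch point.

The term (-13/16)*log(1 - τ/(-2)) has argument 1 - -2/(-2) = 0 at -2: a logarithmic (infinitely-sheeted) branch point; the remaining terms are analytic or single-valued there.


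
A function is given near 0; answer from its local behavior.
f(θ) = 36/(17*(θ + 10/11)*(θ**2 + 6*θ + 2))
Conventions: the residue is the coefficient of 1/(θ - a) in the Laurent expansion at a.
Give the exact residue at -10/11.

At the order-1 pole -10/11 set g(θ) = (θ - (-10/11))*f(θ) = 36/(17*(θ**2 + 6*θ + 2)).
Simple pole: residue = g(a) at a = -10/11, which is -726/901.

The residue is -726/901.


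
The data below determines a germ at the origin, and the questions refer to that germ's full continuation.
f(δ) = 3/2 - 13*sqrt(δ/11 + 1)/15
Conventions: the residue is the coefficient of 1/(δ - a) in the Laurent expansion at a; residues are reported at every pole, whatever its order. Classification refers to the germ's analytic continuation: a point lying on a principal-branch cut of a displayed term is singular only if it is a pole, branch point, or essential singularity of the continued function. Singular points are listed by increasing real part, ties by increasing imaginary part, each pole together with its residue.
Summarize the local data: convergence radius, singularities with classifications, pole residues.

Branch term (-13/15)*sqrt(1 - δ/(-11)): its argument vanishes at δ = -11, a square-root branch point, modulus 11.
The radius of convergence is the smallest modulus among the singular points: 11.

Radius of convergence at 0: 11.
At -11: an algebraic (square-root) branch point.


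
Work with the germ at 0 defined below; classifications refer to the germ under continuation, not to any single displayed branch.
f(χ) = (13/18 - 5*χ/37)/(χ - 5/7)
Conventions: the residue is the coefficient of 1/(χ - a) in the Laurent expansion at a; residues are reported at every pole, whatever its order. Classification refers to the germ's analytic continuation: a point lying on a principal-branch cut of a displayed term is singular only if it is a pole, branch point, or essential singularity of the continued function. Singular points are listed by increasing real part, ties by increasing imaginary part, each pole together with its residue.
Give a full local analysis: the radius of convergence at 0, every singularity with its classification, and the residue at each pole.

Radius of convergence at 0: 5/7.
At 5/7: a pole of order 1; residue 2917/4662.

Denominator factor (χ - 5/7): pole of order 1 at 5/7, modulus 5/7.
The radius of convergence is the smallest modulus among the singular points: 5/7.
At the order-1 pole 5/7 set g(χ) = (χ - (5/7))*f(χ) = 13/18 - 5*χ/37.
Simple pole: residue = g(a) at a = 5/7, which is 2917/4662.


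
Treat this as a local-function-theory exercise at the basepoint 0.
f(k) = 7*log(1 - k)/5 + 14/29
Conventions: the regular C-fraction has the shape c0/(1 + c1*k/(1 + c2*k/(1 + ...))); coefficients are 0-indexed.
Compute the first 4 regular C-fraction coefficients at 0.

Taylor coefficients (expand at 0): a_0 = 14/29, a_1 = -7/5, a_2 = -7/10, a_3 = -7/15.
c0 = a_0 = 14/29. Peel one level at a time: if S = 1 + c*k/S' with S'(0) = 1, then c is the k-coefficient of S and S' = c*k/(S - 1).
S_1 = c0/f = 1 + (29/10)*k + (493/50)*k^2 + ...; c1 = 29/10.
S_2 = c1*k/(S_1 - 1) = 1 + (-17/5)*k + (-1/12)*k^2 + ...; c2 = -17/5.
S_3 = c2*k/(S_2 - 1) = 1 + (-5/204)*k + ...; c3 = -5/204.

The regular C-fraction coefficients are [14/29, 29/10, -17/5, -5/204].


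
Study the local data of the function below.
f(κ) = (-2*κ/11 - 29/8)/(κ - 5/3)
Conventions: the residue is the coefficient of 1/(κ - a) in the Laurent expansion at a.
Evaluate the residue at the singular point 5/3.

The residue is -1037/264.

At the order-1 pole 5/3 set g(κ) = (κ - (5/3))*f(κ) = -2*κ/11 - 29/8.
Simple pole: residue = g(a) at a = 5/3, which is -1037/264.


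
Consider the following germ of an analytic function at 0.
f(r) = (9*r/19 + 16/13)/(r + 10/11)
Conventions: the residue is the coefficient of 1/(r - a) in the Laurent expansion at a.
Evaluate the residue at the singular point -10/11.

The residue is 2174/2717.

At the order-1 pole -10/11 set g(r) = (r - (-10/11))*f(r) = 9*r/19 + 16/13.
Simple pole: residue = g(a) at a = -10/11, which is 2174/2717.


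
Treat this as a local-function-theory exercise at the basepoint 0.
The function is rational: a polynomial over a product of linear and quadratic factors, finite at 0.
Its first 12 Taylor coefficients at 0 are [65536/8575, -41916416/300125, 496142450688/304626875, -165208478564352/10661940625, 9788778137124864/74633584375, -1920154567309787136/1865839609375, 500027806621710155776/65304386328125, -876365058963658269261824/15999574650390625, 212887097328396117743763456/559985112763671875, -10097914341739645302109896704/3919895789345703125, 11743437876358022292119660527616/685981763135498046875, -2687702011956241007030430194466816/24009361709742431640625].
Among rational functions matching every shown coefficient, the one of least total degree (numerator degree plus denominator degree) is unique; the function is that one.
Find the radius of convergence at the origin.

The radius of convergence is 5/2 - (1/4)*sqrt(86).

No rational of total degree below 10 reproduces all 12 coefficients; solving the [2/8] Pade equations on them gives f(j) = (12*j**2/29 + 15*j/4 + 8)/((j + 5/4)**2*(j**2 + 5*j + 7/8)**3), whose expansion matches every shown term.
Denominator factor (j**2 + 5*j + 7/8)^3: discriminant 43/2, real irrational roots -5/2 + (1/4)*sqrt(86) and -5/2 - (1/4)*sqrt(86); poles of order 3, moduli 5/2 - (1/4)*sqrt(86) and 5/2 + (1/4)*sqrt(86).
Denominator factor (j + 5/4)^2: pole of order 2 at -5/4, modulus 5/4.
The radius of convergence is the smallest modulus among the singular points: 5/2 - (1/4)*sqrt(86).


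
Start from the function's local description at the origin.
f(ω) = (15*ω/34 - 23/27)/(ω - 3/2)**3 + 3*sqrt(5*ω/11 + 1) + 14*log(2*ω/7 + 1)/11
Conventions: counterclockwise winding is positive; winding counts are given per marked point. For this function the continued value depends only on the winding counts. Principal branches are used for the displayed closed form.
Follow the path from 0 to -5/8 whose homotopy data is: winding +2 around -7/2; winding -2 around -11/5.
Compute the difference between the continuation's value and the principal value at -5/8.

The rational part is single-valued and drops out of the difference; each branch term changes only by its own monodromy.
(3)*sqrt(1 - ω/(-11/5)): winding -2 is even, the square root returns to the same sheet, contribution 0.
(14/11)*log(1 - ω/(-7/2)): each positive loop around -7/2 adds 2*pi*i to the log, so winding +2 contributes (14/11)*(2)*2*pi*i = (56/11)*pi*i.
Summing the contributions at ω = -5/8 gives (56/11)*pi*i.

Continued minus principal equals (56/11)*pi*i.


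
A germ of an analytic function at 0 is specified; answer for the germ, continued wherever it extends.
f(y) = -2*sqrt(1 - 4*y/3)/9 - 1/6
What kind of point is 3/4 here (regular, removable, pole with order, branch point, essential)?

The term (-2/9)*sqrt(1 - y/(3/4)) has argument 1 - 3/4/(3/4) = 0 at 3/4: a square-root (algebraic, two-sheeted) branch point; the remaining terms are analytic or single-valued there.

The point is an algebraic (square-root) branch point.


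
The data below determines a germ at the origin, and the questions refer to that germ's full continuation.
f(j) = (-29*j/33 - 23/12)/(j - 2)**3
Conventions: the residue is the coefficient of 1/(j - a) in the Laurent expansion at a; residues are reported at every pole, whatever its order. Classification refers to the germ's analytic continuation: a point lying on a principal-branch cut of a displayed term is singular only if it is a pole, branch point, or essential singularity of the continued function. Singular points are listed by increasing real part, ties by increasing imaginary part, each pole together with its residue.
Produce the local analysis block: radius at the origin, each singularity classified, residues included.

Denominator factor (j - 2)^3: pole of order 3 at 2, modulus 2.
The radius of convergence is the smallest modulus among the singular points: 2.
At the order-3 pole 2 set g(j) = (j - (2))^3*f(j) = -29*j/33 - 23/12.
Order-3 pole: residue = g''(a)/2; g''(2) = 0, so the residue is 0.

Radius of convergence at 0: 2.
At 2: a pole of order 3; residue 0.


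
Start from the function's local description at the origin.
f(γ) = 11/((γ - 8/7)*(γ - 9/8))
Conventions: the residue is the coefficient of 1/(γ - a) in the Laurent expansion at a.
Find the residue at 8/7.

The residue is 616.

At the order-1 pole 8/7 set g(γ) = (γ - (8/7))*f(γ) = 11/(γ - 9/8).
Simple pole: residue = g(a) at a = 8/7, which is 616.


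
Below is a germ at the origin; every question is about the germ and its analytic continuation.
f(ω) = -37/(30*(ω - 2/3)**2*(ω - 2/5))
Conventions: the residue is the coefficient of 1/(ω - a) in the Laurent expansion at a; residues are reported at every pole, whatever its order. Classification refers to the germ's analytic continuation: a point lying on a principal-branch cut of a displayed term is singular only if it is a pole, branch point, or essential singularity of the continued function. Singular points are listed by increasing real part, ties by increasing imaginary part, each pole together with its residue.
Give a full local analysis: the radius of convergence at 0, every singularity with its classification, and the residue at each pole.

Denominator factor (ω - 2/5): pole of order 1 at 2/5, modulus 2/5.
Denominator factor (ω - 2/3)^2: pole of order 2 at 2/3, modulus 2/3.
The radius of convergence is the smallest modulus among the singular points: 2/5.
At the order-1 pole 2/5 set g(ω) = (ω - (2/5))*f(ω) = -37/(30*(ω - 2/3)**2).
Simple pole: residue = g(a) at a = 2/5, which is -555/32.
At the order-2 pole 2/3 set g(ω) = (ω - (2/3))^2*f(ω) = -37/(30*(ω - 2/5)).
Order-2 pole: residue = g'(a); g'(2/3) = 555/32, so the residue is 555/32.
List the singular points by increasing real part (a conjugate pair: the negative imaginary part first).

Radius of convergence at 0: 2/5.
At 2/5: a pole of order 1; residue -555/32.
At 2/3: a pole of order 2; residue 555/32.


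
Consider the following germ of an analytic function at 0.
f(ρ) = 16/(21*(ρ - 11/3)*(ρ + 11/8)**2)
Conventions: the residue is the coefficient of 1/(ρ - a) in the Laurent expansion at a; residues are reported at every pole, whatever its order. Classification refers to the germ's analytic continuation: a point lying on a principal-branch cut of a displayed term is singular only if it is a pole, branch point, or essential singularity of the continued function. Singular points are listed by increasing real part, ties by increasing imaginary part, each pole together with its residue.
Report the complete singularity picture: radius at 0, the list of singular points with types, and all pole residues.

Denominator factor (ρ + 11/8)^2: pole of order 2 at -11/8, modulus 11/8.
Denominator factor (ρ - 11/3): pole of order 1 at 11/3, modulus 11/3.
The radius of convergence is the smallest modulus among the singular points: 11/8.
At the order-2 pole -11/8 set g(ρ) = (ρ - (-11/8))^2*f(ρ) = 16/(21*(ρ - 11/3)).
Order-2 pole: residue = g'(a); g'(-11/8) = -3072/102487, so the residue is -3072/102487.
At the order-1 pole 11/3 set g(ρ) = (ρ - (11/3))*f(ρ) = 16/(21*(ρ + 11/8)**2).
Simple pole: residue = g(a) at a = 11/3, which is 3072/102487.
List the singular points by increasing real part (a conjugate pair: the negative imaginary part first).

Radius of convergence at 0: 11/8.
At -11/8: a pole of order 2; residue -3072/102487.
At 11/3: a pole of order 1; residue 3072/102487.


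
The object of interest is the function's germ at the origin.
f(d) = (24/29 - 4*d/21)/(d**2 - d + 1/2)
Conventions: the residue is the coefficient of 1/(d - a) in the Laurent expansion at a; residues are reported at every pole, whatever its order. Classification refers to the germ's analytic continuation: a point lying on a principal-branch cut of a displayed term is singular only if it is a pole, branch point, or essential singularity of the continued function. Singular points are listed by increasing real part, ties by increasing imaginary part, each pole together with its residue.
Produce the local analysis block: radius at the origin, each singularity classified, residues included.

Radius of convergence at 0: (1/2)*sqrt(2).
At (1/2) - (1/2)*i: a pole of order 1; residue (-2/21) + (446/609)*i.
At (1/2) + (1/2)*i: a pole of order 1; residue (-2/21) - (446/609)*i.

Denominator factor (d**2 - d + 1/2): discriminant -1, complex-conjugate roots (1/2) + (1/2)*i and (1/2) - (1/2)*i; poles of order 1, moduli (1/2)*sqrt(2) and (1/2)*sqrt(2).
The radius of convergence is the smallest modulus among the singular points: (1/2)*sqrt(2).
The factor d**2 - d + 1/2 splits as (d - a)(d - a') with a = (1/2) - (1/2)*i, a' = (1/2) + (1/2)*i. At the order-1 pole a set g(d) = (d - a)*f(d) = [24/29 - 4*d/21] / (d - a').
Simple pole: residue = g(a) at a = (1/2) - (1/2)*i, which is (-2/21) + (446/609)*i.
The factor d**2 - d + 1/2 splits as (d - a)(d - a') with a = (1/2) + (1/2)*i, a' = (1/2) - (1/2)*i. At the order-1 pole a set g(d) = (d - a)*f(d) = [24/29 - 4*d/21] / (d - a').
Simple pole: residue = g(a) at a = (1/2) + (1/2)*i, which is (-2/21) - (446/609)*i.
List the singular points by increasing real part (a conjugate pair: the negative imaginary part first).


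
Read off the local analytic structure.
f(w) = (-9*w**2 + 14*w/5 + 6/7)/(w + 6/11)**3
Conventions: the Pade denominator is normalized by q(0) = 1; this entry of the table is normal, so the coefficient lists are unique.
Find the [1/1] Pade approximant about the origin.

The Pade approximant has numerator coefficients [1331/252, -15917429/506520]; denominator coefficients [1, -249/67].

Taylor coefficients needed (expand at 0): a_0 = 1331/252, a_1 = -89177/7560, a_2 = -110473/2520.
Write the denominator as Q(w) = 1 + q1*w. Requiring Q*f - P = O(w^3) with deg P <= 1 kills the coefficients of w^2..w^2 in Q*f:
  w^2: a_2 + q1*a_1 = 0, i.e. -110473/2520 + (-89177/7560)*q1 = 0.
Solving this linear system: q1 = -249/67.
The numerator is Q*f truncated at degree 1: P0 = a_0 = 1331/252; P1 = a_1 + q1*a_0 = -15917429/506520.


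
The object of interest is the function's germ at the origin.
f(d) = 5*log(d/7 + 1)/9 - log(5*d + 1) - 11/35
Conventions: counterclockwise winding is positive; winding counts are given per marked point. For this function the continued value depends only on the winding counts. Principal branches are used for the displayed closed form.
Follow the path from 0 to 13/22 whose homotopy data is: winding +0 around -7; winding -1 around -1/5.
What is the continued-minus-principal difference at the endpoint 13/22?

Continued minus principal equals (2)*pi*i.

The rational part is single-valued and drops out of the difference; each branch term changes only by its own monodromy.
(-1)*log(1 - d/(-1/5)): each positive loop around -1/5 adds 2*pi*i to the log, so winding -1 contributes (-1)*(-1)*2*pi*i = (2)*pi*i.
(5/9)*log(1 - d/(-7)): winding 0 around -7, so this term returns to its principal value, contribution 0.
Summing the contributions at d = 13/22 gives (2)*pi*i.


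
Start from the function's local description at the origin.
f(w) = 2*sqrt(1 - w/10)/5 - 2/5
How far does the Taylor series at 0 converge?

Branch term (2/5)*sqrt(1 - w/(10)): its argument vanishes at w = 10, a square-root branch point, modulus 10.
The radius of convergence is the smallest modulus among the singular points: 10.

The radius of convergence is 10.


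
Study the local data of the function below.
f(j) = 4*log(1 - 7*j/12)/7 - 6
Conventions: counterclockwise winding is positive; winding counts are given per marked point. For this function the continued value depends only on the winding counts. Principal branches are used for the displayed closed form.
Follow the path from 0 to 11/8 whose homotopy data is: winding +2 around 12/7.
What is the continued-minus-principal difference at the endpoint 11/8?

Continued minus principal equals (16/7)*pi*i.

The rational part is single-valued and drops out of the difference; each branch term changes only by its own monodromy.
(4/7)*log(1 - j/(12/7)): each positive loop around 12/7 adds 2*pi*i to the log, so winding +2 contributes (4/7)*(2)*2*pi*i = (16/7)*pi*i.
Summing the contributions at j = 11/8 gives (16/7)*pi*i.


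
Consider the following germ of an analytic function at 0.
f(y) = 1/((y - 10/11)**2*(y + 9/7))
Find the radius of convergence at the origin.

The radius of convergence is 10/11.

Denominator factor (y + 9/7): pole of order 1 at -9/7, modulus 9/7.
Denominator factor (y - 10/11)^2: pole of order 2 at 10/11, modulus 10/11.
The radius of convergence is the smallest modulus among the singular points: 10/11.


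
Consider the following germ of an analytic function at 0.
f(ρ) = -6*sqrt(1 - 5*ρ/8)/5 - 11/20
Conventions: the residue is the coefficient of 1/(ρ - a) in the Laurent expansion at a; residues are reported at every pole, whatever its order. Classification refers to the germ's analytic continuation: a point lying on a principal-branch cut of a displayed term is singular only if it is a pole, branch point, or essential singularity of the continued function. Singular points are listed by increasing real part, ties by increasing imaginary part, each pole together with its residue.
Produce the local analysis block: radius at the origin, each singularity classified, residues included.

Branch term (-6/5)*sqrt(1 - ρ/(8/5)): its argument vanishes at ρ = 8/5, a square-root branch point, modulus 8/5.
The radius of convergence is the smallest modulus among the singular points: 8/5.

Radius of convergence at 0: 8/5.
At 8/5: an algebraic (square-root) branch point.


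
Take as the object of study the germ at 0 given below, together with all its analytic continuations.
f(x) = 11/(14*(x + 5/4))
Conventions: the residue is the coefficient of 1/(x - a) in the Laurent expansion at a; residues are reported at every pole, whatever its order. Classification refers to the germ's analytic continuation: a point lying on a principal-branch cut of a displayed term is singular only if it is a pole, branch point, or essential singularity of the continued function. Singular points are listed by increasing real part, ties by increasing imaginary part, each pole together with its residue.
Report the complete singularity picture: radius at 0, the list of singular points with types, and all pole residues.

Radius of convergence at 0: 5/4.
At -5/4: a pole of order 1; residue 11/14.

Denominator factor (x + 5/4): pole of order 1 at -5/4, modulus 5/4.
The radius of convergence is the smallest modulus among the singular points: 5/4.
At the order-1 pole -5/4 set g(x) = (x - (-5/4))*f(x) = 11/14.
Simple pole: residue = g(a) at a = -5/4, which is 11/14.


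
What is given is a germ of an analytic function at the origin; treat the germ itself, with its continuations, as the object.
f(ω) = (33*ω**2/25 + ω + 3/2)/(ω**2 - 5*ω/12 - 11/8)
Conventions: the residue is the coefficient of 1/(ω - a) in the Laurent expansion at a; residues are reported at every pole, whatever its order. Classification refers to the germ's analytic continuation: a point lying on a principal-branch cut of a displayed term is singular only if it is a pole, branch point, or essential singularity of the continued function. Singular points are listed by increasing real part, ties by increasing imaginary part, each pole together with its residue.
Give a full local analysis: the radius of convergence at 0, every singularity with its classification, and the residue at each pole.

Denominator factor (ω**2 - 5*ω/12 - 11/8): discriminant 817/144, real irrational roots 5/24 + (1/24)*sqrt(817) and 5/24 - (1/24)*sqrt(817); poles of order 1, moduli 5/24 + (1/24)*sqrt(817) and -5/24 + (1/24)*sqrt(817).
The radius of convergence is the smallest modulus among the singular points: -5/24 + (1/24)*sqrt(817).
The factor ω**2 - 5*ω/12 - 11/8 splits as (ω - a)(ω - a') with a = 5/24 - (1/24)*sqrt(817), a' = 5/24 + (1/24)*sqrt(817). At the order-1 pole a set g(ω) = (ω - a)*f(ω) = [33*ω**2/25 + ω + 3/2] / (ω - a').
Simple pole: residue = g(a) at a = 5/24 - (1/24)*sqrt(817), which is 31/40 - (8731/163400)*sqrt(817).
The factor ω**2 - 5*ω/12 - 11/8 splits as (ω - a)(ω - a') with a = 5/24 + (1/24)*sqrt(817), a' = 5/24 - (1/24)*sqrt(817). At the order-1 pole a set g(ω) = (ω - a)*f(ω) = [33*ω**2/25 + ω + 3/2] / (ω - a').
Simple pole: residue = g(a) at a = 5/24 + (1/24)*sqrt(817), which is 31/40 + (8731/163400)*sqrt(817).
List the singular points by increasing real part (a conjugate pair: the negative imaginary part first).

Radius of convergence at 0: -5/24 + (1/24)*sqrt(817).
At 5/24 - (1/24)*sqrt(817): a pole of order 1; residue 31/40 - (8731/163400)*sqrt(817).
At 5/24 + (1/24)*sqrt(817): a pole of order 1; residue 31/40 + (8731/163400)*sqrt(817).


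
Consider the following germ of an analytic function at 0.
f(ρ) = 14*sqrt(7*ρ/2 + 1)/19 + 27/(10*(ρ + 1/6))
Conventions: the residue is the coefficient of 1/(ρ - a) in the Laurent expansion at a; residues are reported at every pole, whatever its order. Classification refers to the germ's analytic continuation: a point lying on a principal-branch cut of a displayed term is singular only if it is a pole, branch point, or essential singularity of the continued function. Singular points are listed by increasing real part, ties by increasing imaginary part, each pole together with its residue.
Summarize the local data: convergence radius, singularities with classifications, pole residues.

Radius of convergence at 0: 1/6.
At -2/7: an algebraic (square-root) branch point.
At -1/6: a pole of order 1; residue 27/10.

Denominator factor (ρ + 1/6): pole of order 1 at -1/6, modulus 1/6.
Branch term (14/19)*sqrt(1 - ρ/(-2/7)): its argument vanishes at ρ = -2/7, a square-root branch point, modulus 2/7.
The radius of convergence is the smallest modulus among the singular points: 1/6.
The branch term is analytic at -1/6 and contributes nothing to the residue; only the rational part matters.
At the order-1 pole -1/6 set g(ρ) = (ρ - (-1/6))*(rational part) = 27/10.
Simple pole: residue = g(a) at a = -1/6, which is 27/10.
List the singular points by increasing real part (a conjugate pair: the negative imaginary part first).


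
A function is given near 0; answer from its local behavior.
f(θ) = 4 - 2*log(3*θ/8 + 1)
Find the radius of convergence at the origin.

The radius of convergence is 8/3.

Branch term (-2)*log(1 - θ/(-8/3)): its argument vanishes at θ = -8/3, a logarithmic branch point, modulus 8/3.
The radius of convergence is the smallest modulus among the singular points: 8/3.


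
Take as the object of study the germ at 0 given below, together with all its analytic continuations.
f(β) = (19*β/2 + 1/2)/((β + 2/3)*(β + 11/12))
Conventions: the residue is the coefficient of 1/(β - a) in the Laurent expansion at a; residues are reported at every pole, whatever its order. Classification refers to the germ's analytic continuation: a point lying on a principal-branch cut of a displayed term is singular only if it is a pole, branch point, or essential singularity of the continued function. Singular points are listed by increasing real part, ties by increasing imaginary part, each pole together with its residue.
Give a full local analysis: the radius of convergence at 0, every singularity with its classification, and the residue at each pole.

Denominator factor (β + 2/3): pole of order 1 at -2/3, modulus 2/3.
Denominator factor (β + 11/12): pole of order 1 at -11/12, modulus 11/12.
The radius of convergence is the smallest modulus among the singular points: 2/3.
At the order-1 pole -11/12 set g(β) = (β - (-11/12))*f(β) = (19*β/2 + 1/2)/(β + 2/3).
Simple pole: residue = g(a) at a = -11/12, which is 197/6.
At the order-1 pole -2/3 set g(β) = (β - (-2/3))*f(β) = (19*β/2 + 1/2)/(β + 11/12).
Simple pole: residue = g(a) at a = -2/3, which is -70/3.
List the singular points by increasing real part (a conjugate pair: the negative imaginary part first).

Radius of convergence at 0: 2/3.
At -11/12: a pole of order 1; residue 197/6.
At -2/3: a pole of order 1; residue -70/3.


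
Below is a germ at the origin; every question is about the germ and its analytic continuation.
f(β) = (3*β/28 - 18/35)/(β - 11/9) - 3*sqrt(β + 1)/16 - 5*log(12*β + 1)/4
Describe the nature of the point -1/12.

The term (-5/4)*log(1 - β/(-1/12)) has argument 1 - -1/12/(-1/12) = 0 at -1/12: a logarithmic (infinitely-sheeted) branch point; the remaining terms are analytic or single-valued there.

The point is a logarithmic branch point.


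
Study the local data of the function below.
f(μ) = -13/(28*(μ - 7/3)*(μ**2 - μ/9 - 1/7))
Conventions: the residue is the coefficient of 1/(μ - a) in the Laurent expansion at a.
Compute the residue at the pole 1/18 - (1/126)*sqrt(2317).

The residue is 351/7624 - (14391/2523544)*sqrt(2317).

The factor μ**2 - μ/9 - 1/7 splits as (μ - a)(μ - a') with a = 1/18 - (1/126)*sqrt(2317), a' = 1/18 + (1/126)*sqrt(2317). At the order-1 pole a set g(μ) = (μ - a)*f(μ) = [-13/(28*(μ - 7/3))] / (μ - a').
Simple pole: residue = g(a) at a = 1/18 - (1/126)*sqrt(2317), which is 351/7624 - (14391/2523544)*sqrt(2317).


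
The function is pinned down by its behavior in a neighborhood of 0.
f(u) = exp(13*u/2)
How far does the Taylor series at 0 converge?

The radius of convergence is infinite.

The factor exp(13*u/2) is entire and contributes no finite singular point.
The polynomial part has no poles.
No finite singular points: the Taylor series at 0 converges everywhere.


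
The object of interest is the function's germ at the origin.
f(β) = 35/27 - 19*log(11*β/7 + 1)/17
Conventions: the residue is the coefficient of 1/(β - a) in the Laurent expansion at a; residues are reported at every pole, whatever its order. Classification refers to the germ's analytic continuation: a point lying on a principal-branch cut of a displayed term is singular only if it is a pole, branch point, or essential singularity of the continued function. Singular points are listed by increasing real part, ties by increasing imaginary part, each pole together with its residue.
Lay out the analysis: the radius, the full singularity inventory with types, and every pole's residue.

Branch term (-19/17)*log(1 - β/(-7/11)): its argument vanishes at β = -7/11, a logarithmic branch point, modulus 7/11.
The radius of convergence is the smallest modulus among the singular points: 7/11.

Radius of convergence at 0: 7/11.
At -7/11: a logarithmic branch point.


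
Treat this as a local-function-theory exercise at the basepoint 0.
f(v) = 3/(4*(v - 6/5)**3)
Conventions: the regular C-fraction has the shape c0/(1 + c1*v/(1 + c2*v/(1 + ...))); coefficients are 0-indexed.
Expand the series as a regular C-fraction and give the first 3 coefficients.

Taylor coefficients (expand at 0): a_0 = -125/288, a_1 = -625/576, a_2 = -3125/1728.
c0 = a_0 = -125/288. Peel one level at a time: if S = 1 + c*v/S' with S'(0) = 1, then c is the v-coefficient of S and S' = c*v/(S - 1).
S_1 = c0/f = 1 + (-5/2)*v + (25/12)*v^2 + ...; c1 = -5/2.
S_2 = c1*v/(S_1 - 1) = 1 + (5/6)*v + ...; c2 = 5/6.

The regular C-fraction coefficients are [-125/288, -5/2, 5/6].


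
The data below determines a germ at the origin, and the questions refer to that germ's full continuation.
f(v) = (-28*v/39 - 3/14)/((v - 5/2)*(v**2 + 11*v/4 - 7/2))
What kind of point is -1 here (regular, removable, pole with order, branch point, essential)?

Denominator factors: v**2 + 11*v/4 - 7/2 = -21/4 at v = -1; v - 5/2 = -7/2 at v = -1 — none vanishes.
So the germ continues analytically to -1.

The point is a regular point.


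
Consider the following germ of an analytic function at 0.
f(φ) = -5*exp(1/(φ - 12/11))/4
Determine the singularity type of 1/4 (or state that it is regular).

The point is a regular point.

There is no denominator, hence no pole anywhere.
The essential point of exp(1/(φ - (12/11))) is 12/11, not 1/4.
So the germ continues analytically to 1/4.
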